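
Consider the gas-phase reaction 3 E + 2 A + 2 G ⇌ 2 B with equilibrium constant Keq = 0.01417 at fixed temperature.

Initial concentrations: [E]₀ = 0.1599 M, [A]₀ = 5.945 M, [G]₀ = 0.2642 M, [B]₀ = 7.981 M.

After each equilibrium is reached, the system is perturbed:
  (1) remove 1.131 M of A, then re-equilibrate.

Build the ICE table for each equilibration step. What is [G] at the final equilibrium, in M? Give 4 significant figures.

Q₀ = 6315 vs Keq = 0.01417 ⇒ Q>K, reverse
Step 1:
                  E         A         G         B
  init       0.1599     5.945    0.2642     7.981
  Δ           2.337     1.558     1.558    -1.558
  eq          2.497     7.503     1.822     6.423
  solve Keq expr → x = -0.7791; check Q = 0.01417
Then remove 1.131 M of A.
Step 2:
                  E         A         G         B
  init        2.497     6.372     1.822     6.423
  Δ          0.1422   0.09478   0.09478  -0.09478
  eq          2.639     6.467     1.917     6.328
  solve Keq expr → x = -0.04739; check Q = 0.01417

[G]_eq = 1.917 M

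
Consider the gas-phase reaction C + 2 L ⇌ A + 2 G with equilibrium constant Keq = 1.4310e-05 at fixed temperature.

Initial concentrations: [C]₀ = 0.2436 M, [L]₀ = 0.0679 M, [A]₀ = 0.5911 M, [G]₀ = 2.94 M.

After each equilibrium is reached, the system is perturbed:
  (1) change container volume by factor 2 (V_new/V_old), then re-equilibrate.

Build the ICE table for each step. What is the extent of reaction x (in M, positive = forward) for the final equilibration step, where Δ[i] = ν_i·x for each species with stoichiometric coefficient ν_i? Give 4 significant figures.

x = 0 M

Q₀ = 4549 vs Keq = 1.4310e-05 ⇒ Q>K, reverse
Step 1:
                    C           L           A           G
  I            0.2436      0.0679      0.5911        2.94
  C            0.5911       1.182     -0.5911      -1.182
  E            0.8347        1.25  6.0409e-06       1.758
  solve Keq expr → x = -0.5911; check Q = 1.4310e-05
Then change container volume by factor 2 (V_new/V_old).
Step 2:
                    C           L           A           G
  I            0.4173       0.625  3.0205e-06      0.8789
  C                 0           0           0           0
  E            0.4173       0.625  3.0205e-06      0.8789
  solve Keq expr → x = 0; check Q = 1.4310e-05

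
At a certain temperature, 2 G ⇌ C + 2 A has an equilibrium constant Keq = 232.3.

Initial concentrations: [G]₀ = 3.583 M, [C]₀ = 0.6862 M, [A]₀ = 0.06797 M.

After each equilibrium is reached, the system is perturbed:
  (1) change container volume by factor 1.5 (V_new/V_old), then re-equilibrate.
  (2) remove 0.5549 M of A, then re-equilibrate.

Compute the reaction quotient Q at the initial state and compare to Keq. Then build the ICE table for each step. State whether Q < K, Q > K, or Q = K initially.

Q₀ = 2.4694e-04 vs Keq = 232.3 ⇒ Q<K, forward
Step 1:
                   G          C          A
  init         3.583     0.6862    0.06797
  Δ           -3.252      1.626      3.252
  eq          0.3312      2.312       3.32
  solve Keq expr → x = 1.626; check Q = 232.3
Then change container volume by factor 1.5 (V_new/V_old).
Step 2:
                   G          C          A
  init        0.2208      1.541      2.213
  Δ         -0.03647    0.01823    0.03647
  eq          0.1843       1.56       2.25
  solve Keq expr → x = 0.01823; check Q = 232.3
Then remove 0.5549 M of A.
Step 3:
                   G          C          A
  init        0.1843       1.56      1.695
  Δ         -0.04116    0.02058    0.04116
  eq          0.1432       1.58      1.736
  solve Keq expr → x = 0.02058; check Q = 232.3

Q₀ = 2.4694e-04; Q < K (proceeds forward)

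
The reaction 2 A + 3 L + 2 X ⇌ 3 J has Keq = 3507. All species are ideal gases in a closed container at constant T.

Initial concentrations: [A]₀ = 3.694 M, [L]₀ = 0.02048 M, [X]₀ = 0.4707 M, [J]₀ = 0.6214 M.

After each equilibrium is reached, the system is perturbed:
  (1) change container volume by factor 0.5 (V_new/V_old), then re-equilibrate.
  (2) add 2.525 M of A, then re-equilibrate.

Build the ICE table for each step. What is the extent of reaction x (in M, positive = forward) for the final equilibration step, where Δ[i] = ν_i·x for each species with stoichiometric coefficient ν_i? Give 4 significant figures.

Q₀ = 9239 vs Keq = 3507 ⇒ Q>K, reverse
Step 1:
                    A           L           X           J
  I             3.694     0.02048      0.4707      0.6214
  C          0.004841    0.007261    0.004841   -0.007261
  E             3.699     0.02774      0.4755      0.6141
  solve Keq expr → x = -0.00242; check Q = 3507
Then change container volume by factor 0.5 (V_new/V_old).
Step 2:
                    A           L           X           J
  I             7.398     0.05548      0.9511       1.228
  C          -0.02166    -0.03249    -0.02166     0.03249
  E             7.376     0.02299      0.9294       1.261
  solve Keq expr → x = 0.01083; check Q = 3507
Then add 2.525 M of A.
Step 3:
                    A           L           X           J
  I             9.901     0.02299      0.9294       1.261
  C         -0.002665   -0.003998   -0.002665    0.003998
  E             9.898       0.019      0.9268       1.265
  solve Keq expr → x = 0.001333; check Q = 3507

x = 0.001333 M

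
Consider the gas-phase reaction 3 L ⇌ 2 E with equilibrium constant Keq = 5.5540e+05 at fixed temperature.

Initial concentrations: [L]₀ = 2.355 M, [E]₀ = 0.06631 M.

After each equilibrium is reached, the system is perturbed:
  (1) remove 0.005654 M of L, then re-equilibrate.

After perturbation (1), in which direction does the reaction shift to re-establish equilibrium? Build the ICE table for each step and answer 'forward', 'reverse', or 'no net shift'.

Direction: reverse

Q₀ = 3.3666e-04 vs Keq = 5.5540e+05 ⇒ Q<K, forward
Step 1:
                    L           E
  init          2.355     0.06631
  Δ            -2.338       1.559
  eq          0.01682       1.625
  solve Keq expr → x = 0.7794; check Q = 5.5540e+05
Then remove 0.005654 M of L.
Step 2:
                    L           E
  init        0.01116       1.625
  Δ          0.005628   -0.003752
  eq          0.01679       1.621
  solve Keq expr → x = -0.001876; check Q = 5.5540e+05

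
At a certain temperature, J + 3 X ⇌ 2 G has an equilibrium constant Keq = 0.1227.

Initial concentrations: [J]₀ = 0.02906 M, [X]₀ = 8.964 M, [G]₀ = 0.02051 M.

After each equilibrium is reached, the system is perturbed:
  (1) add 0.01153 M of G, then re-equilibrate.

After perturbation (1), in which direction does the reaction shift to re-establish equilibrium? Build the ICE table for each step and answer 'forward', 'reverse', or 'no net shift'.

Q₀ = 2.0097e-05 vs Keq = 0.1227 ⇒ Q<K, forward
Step 1:
                  J         X         G
  I         0.02906     8.964   0.02051
  C        -0.02899  -0.08696   0.05798
  E       7.1770e-05     8.877   0.07849
  solve Keq expr → x = 0.02899; check Q = 0.1227
Then add 0.01153 M of G.
Step 2:
                  J         X         G
  I       7.1770e-05     8.877   0.09002
  C       2.2539e-05 6.7616e-05 -4.5077e-05
  E       9.4308e-05     8.877   0.08997
  solve Keq expr → x = -2.2539e-05; check Q = 0.1227

Direction: reverse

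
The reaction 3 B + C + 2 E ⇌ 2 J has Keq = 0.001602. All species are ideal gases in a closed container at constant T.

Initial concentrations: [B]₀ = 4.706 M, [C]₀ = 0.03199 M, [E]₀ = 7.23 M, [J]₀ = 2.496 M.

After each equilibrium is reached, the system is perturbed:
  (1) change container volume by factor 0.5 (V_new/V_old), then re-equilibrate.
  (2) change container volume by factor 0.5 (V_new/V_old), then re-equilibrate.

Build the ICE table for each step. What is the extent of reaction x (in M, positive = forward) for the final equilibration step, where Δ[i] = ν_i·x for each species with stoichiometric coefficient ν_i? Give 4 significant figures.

Q₀ = 0.03575 vs Keq = 0.001602 ⇒ Q>K, reverse
Step 1:
                  B         C         E         J
  init        4.706   0.03199      7.23     2.496
  Δ          0.7132    0.2377    0.4754   -0.4754
  eq          5.419    0.2697     7.705     2.021
  solve Keq expr → x = -0.2377; check Q = 0.001602
Then change container volume by factor 0.5 (V_new/V_old).
Step 2:
                  B         C         E         J
  init        10.84    0.5394     15.41     4.041
  Δ          -1.362    -0.454    -0.908     0.908
  eq          9.476   0.08542      14.5     4.949
  solve Keq expr → x = 0.454; check Q = 0.001602
Then change container volume by factor 0.5 (V_new/V_old).
Step 3:
                  B         C         E         J
  init        18.95    0.1708     29.01     9.898
  Δ         -0.4749   -0.1583   -0.3166    0.3166
  eq          18.48   0.01254     28.69     10.21
  solve Keq expr → x = 0.1583; check Q = 0.001602

x = 0.1583 M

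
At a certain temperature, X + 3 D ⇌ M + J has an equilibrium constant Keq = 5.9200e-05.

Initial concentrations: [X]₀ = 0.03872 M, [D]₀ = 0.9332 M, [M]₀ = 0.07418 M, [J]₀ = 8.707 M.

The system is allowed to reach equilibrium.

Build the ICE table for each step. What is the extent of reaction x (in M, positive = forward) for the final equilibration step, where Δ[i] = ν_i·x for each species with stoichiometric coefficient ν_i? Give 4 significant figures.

x = -0.07418 M

Q₀ = 20.53 vs Keq = 5.9200e-05 ⇒ Q>K, reverse
Step 1:
                    X           D           M           J
  I           0.03872      0.9332     0.07418       8.707
  C           0.07418      0.2225    -0.07418    -0.07418
  E            0.1129       1.156  1.1952e-06       8.633
  solve Keq expr → x = -0.07418; check Q = 5.9200e-05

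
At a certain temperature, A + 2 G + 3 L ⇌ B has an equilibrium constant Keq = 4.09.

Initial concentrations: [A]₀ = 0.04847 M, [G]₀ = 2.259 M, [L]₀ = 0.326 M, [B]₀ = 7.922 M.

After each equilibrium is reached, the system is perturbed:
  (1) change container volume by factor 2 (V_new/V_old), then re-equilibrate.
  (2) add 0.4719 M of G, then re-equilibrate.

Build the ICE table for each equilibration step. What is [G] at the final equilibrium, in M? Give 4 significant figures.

Q₀ = 924.4 vs Keq = 4.09 ⇒ Q>K, reverse
Step 1:
                  A         G         L         B
  I         0.04847     2.259     0.326     7.922
  C          0.2203    0.4406    0.6609   -0.2203
  E          0.2688       2.7    0.9869     7.702
  solve Keq expr → x = -0.2203; check Q = 4.09
Then change container volume by factor 2 (V_new/V_old).
Step 2:
                  A         G         L         B
  I          0.1344      1.35    0.4935     3.851
  C          0.1716    0.3433    0.5149   -0.1716
  E           0.306     1.693     1.008     3.679
  solve Keq expr → x = -0.1716; check Q = 4.09
Then add 0.4719 M of G.
Step 3:
                  A         G         L         B
  I           0.306     2.165     1.008     3.679
  C        -0.03279  -0.06559  -0.09838   0.03279
  E          0.2732     2.099      0.91     3.712
  solve Keq expr → x = 0.03279; check Q = 4.09

[G]_eq = 2.099 M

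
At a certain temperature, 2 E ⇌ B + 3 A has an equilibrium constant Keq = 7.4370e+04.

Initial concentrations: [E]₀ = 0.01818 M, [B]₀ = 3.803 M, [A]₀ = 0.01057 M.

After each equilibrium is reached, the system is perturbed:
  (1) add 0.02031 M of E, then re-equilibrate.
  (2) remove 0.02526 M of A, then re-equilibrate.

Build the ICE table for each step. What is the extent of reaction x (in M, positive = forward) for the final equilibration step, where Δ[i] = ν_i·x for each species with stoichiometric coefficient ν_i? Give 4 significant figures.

x = 3.1815e-05 M

Q₀ = 0.01359 vs Keq = 7.4370e+04 ⇒ Q<K, forward
Step 1:
                  E         B         A
  init      0.01818     3.803   0.01057
  Δ        -0.01813  0.009064   0.02719
  eq      5.2535e-05     3.812   0.03776
  solve Keq expr → x = 0.009064; check Q = 7.4370e+04
Then add 0.02031 M of E.
Step 2:
                  E         B         A
  init      0.02036     3.812   0.03776
  Δ        -0.02024   0.01012   0.03035
  eq      1.2744e-04     3.822   0.06811
  solve Keq expr → x = 0.01012; check Q = 7.4370e+04
Then remove 0.02526 M of A.
Step 3:
                  E         B         A
  init    1.2744e-04     3.822   0.04285
  Δ       -6.3631e-05 3.1815e-05 9.5446e-05
  eq      6.3811e-05     3.822   0.04295
  solve Keq expr → x = 3.1815e-05; check Q = 7.4370e+04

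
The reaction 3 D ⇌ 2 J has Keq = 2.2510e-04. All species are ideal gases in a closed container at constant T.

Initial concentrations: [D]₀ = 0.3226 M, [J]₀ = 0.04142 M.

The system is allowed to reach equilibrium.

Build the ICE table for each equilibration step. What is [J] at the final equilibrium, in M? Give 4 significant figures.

Q₀ = 0.0511 vs Keq = 2.2510e-04 ⇒ Q>K, reverse
Step 1:
                    D           J
  init         0.3226     0.04142
  Δ           0.05687    -0.03791
  eq           0.3795    0.003507
  solve Keq expr → x = -0.01896; check Q = 2.2510e-04

[J]_eq = 0.003507 M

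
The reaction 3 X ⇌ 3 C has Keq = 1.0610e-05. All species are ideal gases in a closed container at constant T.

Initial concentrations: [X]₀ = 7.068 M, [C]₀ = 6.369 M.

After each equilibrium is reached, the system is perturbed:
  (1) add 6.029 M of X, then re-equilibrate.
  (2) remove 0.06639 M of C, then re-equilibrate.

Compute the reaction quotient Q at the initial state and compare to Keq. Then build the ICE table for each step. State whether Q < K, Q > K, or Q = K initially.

Q₀ = 0.7317; Q > K (proceeds reverse)

Q₀ = 0.7317 vs Keq = 1.0610e-05 ⇒ Q>K, reverse
Step 1:
                  X         C
  init        7.068     6.369
  Δ            6.08     -6.08
  eq          13.15    0.2889
  solve Keq expr → x = -2.027; check Q = 1.0610e-05
Then add 6.029 M of X.
Step 2:
                  X         C
  init        19.18    0.2889
  Δ         -0.1296    0.1296
  eq          19.05    0.4185
  solve Keq expr → x = 0.04321; check Q = 1.0610e-05
Then remove 0.06639 M of C.
Step 3:
                  X         C
  init        19.05    0.3522
  Δ        -0.06496   0.06496
  eq          18.98    0.4171
  solve Keq expr → x = 0.02165; check Q = 1.0610e-05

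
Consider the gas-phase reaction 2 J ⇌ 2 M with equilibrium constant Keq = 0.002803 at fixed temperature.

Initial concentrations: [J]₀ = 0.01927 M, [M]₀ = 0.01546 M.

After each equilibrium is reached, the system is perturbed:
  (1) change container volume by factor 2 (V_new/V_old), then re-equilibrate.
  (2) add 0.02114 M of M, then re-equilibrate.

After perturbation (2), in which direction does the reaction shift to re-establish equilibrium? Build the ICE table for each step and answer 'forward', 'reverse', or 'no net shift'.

Direction: reverse

Q₀ = 0.6437 vs Keq = 0.002803 ⇒ Q>K, reverse
Step 1:
                  J         M
  init      0.01927   0.01546
  Δ         0.01371  -0.01371
  eq        0.03298  0.001746
  solve Keq expr → x = -0.006857; check Q = 0.002803
Then change container volume by factor 2 (V_new/V_old).
Step 2:
                  J         M
  init      0.01649 8.7313e-04
  Δ               0         0
  eq        0.01649 8.7313e-04
  solve Keq expr → x = 0; check Q = 0.002803
Then add 0.02114 M of M.
Step 3:
                  J         M
  init      0.01649   0.02201
  Δ         0.02008  -0.02008
  eq        0.03657  0.001936
  solve Keq expr → x = -0.01004; check Q = 0.002803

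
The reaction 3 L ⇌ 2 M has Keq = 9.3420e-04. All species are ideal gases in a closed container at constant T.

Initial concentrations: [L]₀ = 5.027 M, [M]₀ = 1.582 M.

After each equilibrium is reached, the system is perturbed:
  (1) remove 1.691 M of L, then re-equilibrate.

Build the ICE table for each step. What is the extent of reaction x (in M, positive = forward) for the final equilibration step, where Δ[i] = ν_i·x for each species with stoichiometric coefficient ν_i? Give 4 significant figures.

x = -0.0806 M

Q₀ = 0.0197 vs Keq = 9.3420e-04 ⇒ Q>K, reverse
Step 1:
                    L           M
  init          5.027       1.582
  Δ             1.592      -1.061
  eq            6.619      0.5205
  solve Keq expr → x = -0.5307; check Q = 9.3420e-04
Then remove 1.691 M of L.
Step 2:
                    L           M
  init          4.928      0.5205
  Δ            0.2418     -0.1612
  eq             5.17      0.3593
  solve Keq expr → x = -0.0806; check Q = 9.3420e-04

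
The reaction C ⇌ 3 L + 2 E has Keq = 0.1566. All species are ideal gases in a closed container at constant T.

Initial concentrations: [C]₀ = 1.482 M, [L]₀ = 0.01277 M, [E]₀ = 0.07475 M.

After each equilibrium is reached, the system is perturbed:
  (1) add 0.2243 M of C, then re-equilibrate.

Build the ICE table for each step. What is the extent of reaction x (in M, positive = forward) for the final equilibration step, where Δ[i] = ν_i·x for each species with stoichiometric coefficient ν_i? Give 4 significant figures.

Q₀ = 7.8514e-09 vs Keq = 0.1566 ⇒ Q<K, forward
Step 1:
                  C         L         E
  init        1.482   0.01277   0.07475
  Δ         -0.2644    0.7932    0.5288
  eq          1.218    0.8059    0.6035
  solve Keq expr → x = 0.2644; check Q = 0.1566
Then add 0.2243 M of C.
Step 2:
                  C         L         E
  init        1.442    0.8059    0.6035
  Δ       -0.009289   0.02787   0.01858
  eq          1.433    0.8338    0.6221
  solve Keq expr → x = 0.009289; check Q = 0.1566

x = 0.009289 M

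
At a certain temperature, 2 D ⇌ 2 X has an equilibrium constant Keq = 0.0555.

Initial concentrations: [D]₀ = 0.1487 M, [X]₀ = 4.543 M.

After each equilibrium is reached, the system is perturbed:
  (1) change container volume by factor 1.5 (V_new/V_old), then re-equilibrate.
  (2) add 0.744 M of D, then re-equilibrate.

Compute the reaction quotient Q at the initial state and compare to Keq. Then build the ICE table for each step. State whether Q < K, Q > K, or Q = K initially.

Q₀ = 933.4 vs Keq = 0.0555 ⇒ Q>K, reverse
Step 1:
                   D          X
  Initial     0.1487      4.543
  Change       3.648     -3.648
  Equil        3.797     0.8945
  solve Keq expr → x = -1.824; check Q = 0.0555
Then change container volume by factor 1.5 (V_new/V_old).
Step 2:
                   D          X
  Initial      2.531     0.5964
  Change           0          0
  Equil        2.531     0.5964
  solve Keq expr → x = 0; check Q = 0.0555
Then add 0.744 M of D.
Step 3:
                   D          X
  Initial      3.275     0.5964
  Change     -0.1419     0.1419
  Equil        3.134     0.7382
  solve Keq expr → x = 0.07093; check Q = 0.0555

Q₀ = 933.4; Q > K (proceeds reverse)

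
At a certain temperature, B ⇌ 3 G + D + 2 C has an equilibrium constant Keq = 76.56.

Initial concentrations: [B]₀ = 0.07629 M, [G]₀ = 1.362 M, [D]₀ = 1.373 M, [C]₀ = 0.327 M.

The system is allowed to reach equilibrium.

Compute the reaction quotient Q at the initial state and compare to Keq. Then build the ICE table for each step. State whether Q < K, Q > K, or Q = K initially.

Q₀ = 4.862 vs Keq = 76.56 ⇒ Q<K, forward
Step 1:
                  B         G         D         C
  Initial   0.07629     1.362     1.373     0.327
  Change   -0.06212    0.1864   0.06212    0.1242
  Equil     0.01417     1.548     1.435    0.4512
  solve Keq expr → x = 0.06212; check Q = 76.56

Q₀ = 4.862; Q < K (proceeds forward)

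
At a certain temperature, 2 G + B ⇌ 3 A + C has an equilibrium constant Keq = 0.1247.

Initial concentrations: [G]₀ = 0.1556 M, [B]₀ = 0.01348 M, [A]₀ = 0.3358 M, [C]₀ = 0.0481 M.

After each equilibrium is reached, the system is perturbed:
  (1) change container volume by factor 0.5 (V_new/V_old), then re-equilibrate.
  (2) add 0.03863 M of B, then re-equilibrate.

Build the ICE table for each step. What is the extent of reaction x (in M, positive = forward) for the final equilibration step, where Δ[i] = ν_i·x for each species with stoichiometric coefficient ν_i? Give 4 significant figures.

x = 0.004662 M

Q₀ = 5.581 vs Keq = 0.1247 ⇒ Q>K, reverse
Step 1:
                   G          B          A          C
  I           0.1556    0.01348     0.3358     0.0481
  C          0.06096    0.03048   -0.09144   -0.03048
  E           0.2166    0.04396     0.2444    0.01762
  solve Keq expr → x = -0.03048; check Q = 0.1247
Then change container volume by factor 0.5 (V_new/V_old).
Step 2:
                   G          B          A          C
  I           0.4331    0.08792     0.4887    0.03524
  C          0.01926   0.009632    -0.0289  -0.009632
  E           0.4524    0.09755     0.4598    0.02561
  solve Keq expr → x = -0.009632; check Q = 0.1247
Then add 0.03863 M of B.
Step 3:
                   G          B          A          C
  I           0.4524     0.1362     0.4598    0.02561
  C        -0.009323  -0.004662    0.01398   0.004662
  E           0.4431     0.1315     0.4738    0.03027
  solve Keq expr → x = 0.004662; check Q = 0.1247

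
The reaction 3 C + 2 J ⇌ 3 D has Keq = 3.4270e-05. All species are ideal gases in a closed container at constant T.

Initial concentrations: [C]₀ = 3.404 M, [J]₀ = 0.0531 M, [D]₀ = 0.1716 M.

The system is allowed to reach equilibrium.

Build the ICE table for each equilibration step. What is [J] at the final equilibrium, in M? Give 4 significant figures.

Q₀ = 0.04544 vs Keq = 3.4270e-05 ⇒ Q>K, reverse
Step 1:
                    C           J           D
  init          3.404      0.0531      0.1716
  Δ            0.1397      0.0931     -0.1397
  eq            3.544      0.1462     0.03194
  solve Keq expr → x = -0.04655; check Q = 3.4270e-05

[J]_eq = 0.1462 M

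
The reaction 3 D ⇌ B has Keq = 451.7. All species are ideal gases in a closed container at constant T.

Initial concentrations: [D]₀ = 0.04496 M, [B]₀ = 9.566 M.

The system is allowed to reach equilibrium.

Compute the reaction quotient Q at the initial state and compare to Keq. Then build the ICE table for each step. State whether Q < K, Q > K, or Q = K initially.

Q₀ = 1.0526e+05 vs Keq = 451.7 ⇒ Q>K, reverse
Step 1:
                    D           B
  Initial     0.04496       9.566
  Change        0.231    -0.07699
  Equil        0.2759       9.489
  solve Keq expr → x = -0.07699; check Q = 451.7

Q₀ = 1.0526e+05; Q > K (proceeds reverse)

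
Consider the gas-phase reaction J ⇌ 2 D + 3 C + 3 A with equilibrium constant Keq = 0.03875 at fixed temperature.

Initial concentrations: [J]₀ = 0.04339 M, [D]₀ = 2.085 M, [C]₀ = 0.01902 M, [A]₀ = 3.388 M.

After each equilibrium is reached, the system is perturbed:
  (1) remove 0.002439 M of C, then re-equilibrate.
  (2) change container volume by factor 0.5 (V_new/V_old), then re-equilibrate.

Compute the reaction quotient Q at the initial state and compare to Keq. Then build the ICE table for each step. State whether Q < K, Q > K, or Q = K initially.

Q₀ = 0.02681; Q < K (proceeds forward)

Q₀ = 0.02681 vs Keq = 0.03875 ⇒ Q<K, forward
Step 1:
                    J           D           C           A
  init        0.04339       2.085     0.01902       3.388
  Δ       -7.7686e-04    0.001554    0.002331    0.002331
  eq          0.04261       2.087     0.02135        3.39
  solve Keq expr → x = 7.7686e-04; check Q = 0.03875
Then remove 0.002439 M of C.
Step 2:
                    J           D           C           A
  init        0.04261       2.087     0.01891        3.39
  Δ       -7.6211e-04    0.001524    0.002286    0.002286
  eq          0.04185       2.088      0.0212       3.393
  solve Keq expr → x = 7.6211e-04; check Q = 0.03875
Then change container volume by factor 0.5 (V_new/V_old).
Step 3:
                    J           D           C           A
  init         0.0837       4.176      0.0424       6.785
  Δ           0.01118    -0.02237    -0.03355    -0.03355
  eq          0.09489       4.154    0.008847       6.752
  solve Keq expr → x = -0.01118; check Q = 0.03875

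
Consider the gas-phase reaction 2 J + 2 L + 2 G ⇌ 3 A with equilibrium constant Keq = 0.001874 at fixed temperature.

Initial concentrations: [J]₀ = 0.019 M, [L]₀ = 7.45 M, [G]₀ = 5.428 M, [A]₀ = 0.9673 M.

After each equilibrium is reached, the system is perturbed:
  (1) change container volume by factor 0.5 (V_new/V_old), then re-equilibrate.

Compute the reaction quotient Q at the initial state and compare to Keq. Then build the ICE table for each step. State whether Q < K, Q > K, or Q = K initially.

Q₀ = 1.533 vs Keq = 0.001874 ⇒ Q>K, reverse
Step 1:
                  J         L         G         A
  I           0.019      7.45     5.428    0.9673
  C          0.2359    0.2359    0.2359   -0.3539
  E          0.2549     7.686     5.664    0.6134
  solve Keq expr → x = -0.118; check Q = 0.001874
Then change container volume by factor 0.5 (V_new/V_old).
Step 2:
                  J         L         G         A
  I          0.5099     15.37     11.33     1.227
  C         -0.2363   -0.2363   -0.2363    0.3544
  E          0.2736     15.14     11.09     1.581
  solve Keq expr → x = 0.1181; check Q = 0.001874

Q₀ = 1.533; Q > K (proceeds reverse)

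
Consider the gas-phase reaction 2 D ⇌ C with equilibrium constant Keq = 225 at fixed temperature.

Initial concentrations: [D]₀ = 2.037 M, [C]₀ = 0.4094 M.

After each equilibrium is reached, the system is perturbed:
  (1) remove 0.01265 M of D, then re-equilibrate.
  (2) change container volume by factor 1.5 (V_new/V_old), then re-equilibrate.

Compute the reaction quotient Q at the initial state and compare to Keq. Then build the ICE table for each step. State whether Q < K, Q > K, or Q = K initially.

Q₀ = 0.09867; Q < K (proceeds forward)

Q₀ = 0.09867 vs Keq = 225 ⇒ Q<K, forward
Step 1:
                  D         C
  init        2.037    0.4094
  Δ          -1.958    0.9792
  eq        0.07856     1.389
  solve Keq expr → x = 0.9792; check Q = 225
Then remove 0.01265 M of D.
Step 2:
                  D         C
  init      0.06591     1.389
  Δ         0.01247 -0.006237
  eq        0.07838     1.382
  solve Keq expr → x = -0.006237; check Q = 225
Then change container volume by factor 1.5 (V_new/V_old).
Step 3:
                  D         C
  init      0.05226    0.9216
  Δ         0.01154 -0.005772
  eq         0.0638    0.9158
  solve Keq expr → x = -0.005772; check Q = 225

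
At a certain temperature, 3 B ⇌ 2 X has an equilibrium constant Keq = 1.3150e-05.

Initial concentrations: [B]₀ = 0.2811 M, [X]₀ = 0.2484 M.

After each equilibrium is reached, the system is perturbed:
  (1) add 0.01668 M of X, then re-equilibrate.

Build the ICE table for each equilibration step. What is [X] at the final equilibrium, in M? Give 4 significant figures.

[X]_eq = 0.002014 M

Q₀ = 2.778 vs Keq = 1.3150e-05 ⇒ Q>K, reverse
Step 1:
                    B           X
  Initial      0.2811      0.2484
  Change       0.3697     -0.2465
  Equil        0.6508    0.001904
  solve Keq expr → x = -0.1232; check Q = 1.3150e-05
Then add 0.01668 M of X.
Step 2:
                    B           X
  Initial      0.6508     0.01858
  Change      0.02485    -0.01657
  Equil        0.6757    0.002014
  solve Keq expr → x = -0.008285; check Q = 1.3150e-05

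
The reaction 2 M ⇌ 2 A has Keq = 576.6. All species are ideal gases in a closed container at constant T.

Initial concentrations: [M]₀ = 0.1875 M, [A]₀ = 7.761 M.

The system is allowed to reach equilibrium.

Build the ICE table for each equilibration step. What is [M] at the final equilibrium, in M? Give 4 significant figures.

Q₀ = 1713 vs Keq = 576.6 ⇒ Q>K, reverse
Step 1:
                    M           A
  init         0.1875       7.761
  Δ            0.1303     -0.1303
  eq           0.3178       7.631
  solve Keq expr → x = -0.06514; check Q = 576.6

[M]_eq = 0.3178 M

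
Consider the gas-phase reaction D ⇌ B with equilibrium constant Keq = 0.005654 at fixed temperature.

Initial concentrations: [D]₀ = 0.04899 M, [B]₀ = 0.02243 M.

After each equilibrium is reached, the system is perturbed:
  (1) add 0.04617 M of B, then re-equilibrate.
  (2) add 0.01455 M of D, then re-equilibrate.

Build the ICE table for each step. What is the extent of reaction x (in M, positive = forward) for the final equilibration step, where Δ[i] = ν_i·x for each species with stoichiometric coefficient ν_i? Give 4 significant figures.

Q₀ = 0.4578 vs Keq = 0.005654 ⇒ Q>K, reverse
Step 1:
                   D          B
  Initial    0.04899    0.02243
  Change     0.02203   -0.02203
  Equil      0.07102 4.0154e-04
  solve Keq expr → x = -0.02203; check Q = 0.005654
Then add 0.04617 M of B.
Step 2:
                   D          B
  Initial    0.07102    0.04657
  Change     0.04591   -0.04591
  Equil       0.1169 6.6112e-04
  solve Keq expr → x = -0.04591; check Q = 0.005654
Then add 0.01455 M of D.
Step 3:
                   D          B
  Initial     0.1315 6.6112e-04
  Change  -8.1803e-05 8.1803e-05
  Equil       0.1314 7.4292e-04
  solve Keq expr → x = 8.1803e-05; check Q = 0.005654

x = 8.1803e-05 M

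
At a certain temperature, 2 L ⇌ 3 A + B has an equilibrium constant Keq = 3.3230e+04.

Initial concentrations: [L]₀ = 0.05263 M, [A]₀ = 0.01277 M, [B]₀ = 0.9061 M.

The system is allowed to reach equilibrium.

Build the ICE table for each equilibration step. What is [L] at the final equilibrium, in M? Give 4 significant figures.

[L]_eq = 1.4660e-04 M

Q₀ = 6.8121e-04 vs Keq = 3.3230e+04 ⇒ Q<K, forward
Step 1:
                    L           A           B
  init        0.05263     0.01277      0.9061
  Δ          -0.05248     0.07873     0.02624
  eq       1.4660e-04      0.0915      0.9323
  solve Keq expr → x = 0.02624; check Q = 3.3230e+04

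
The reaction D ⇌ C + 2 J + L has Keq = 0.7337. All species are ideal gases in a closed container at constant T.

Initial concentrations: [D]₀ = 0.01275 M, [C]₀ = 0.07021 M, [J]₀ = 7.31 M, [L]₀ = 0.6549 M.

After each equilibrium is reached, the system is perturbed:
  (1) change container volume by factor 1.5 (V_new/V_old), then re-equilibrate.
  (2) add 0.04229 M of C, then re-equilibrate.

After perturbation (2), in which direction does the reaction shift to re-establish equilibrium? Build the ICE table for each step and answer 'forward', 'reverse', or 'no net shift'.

Direction: reverse

Q₀ = 192.7 vs Keq = 0.7337 ⇒ Q>K, reverse
Step 1:
                    D           C           J           L
  init        0.01275     0.07021        7.31      0.6549
  Δ           0.06824    -0.06824     -0.1365    -0.06824
  eq          0.08099    0.001968       7.174      0.5867
  solve Keq expr → x = -0.06824; check Q = 0.7337
Then change container volume by factor 1.5 (V_new/V_old).
Step 2:
                    D           C           J           L
  init        0.05399    0.001312       4.782      0.3911
  Δ         -0.002843    0.002843    0.005686    0.002843
  eq          0.05115    0.004155       4.788      0.3939
  solve Keq expr → x = 0.002843; check Q = 0.7337
Then add 0.04229 M of C.
Step 3:
                    D           C           J           L
  init        0.05115     0.04645       4.788      0.3939
  Δ           0.03815    -0.03815     -0.0763    -0.03815
  eq           0.0893    0.008295       4.712      0.3558
  solve Keq expr → x = -0.03815; check Q = 0.7337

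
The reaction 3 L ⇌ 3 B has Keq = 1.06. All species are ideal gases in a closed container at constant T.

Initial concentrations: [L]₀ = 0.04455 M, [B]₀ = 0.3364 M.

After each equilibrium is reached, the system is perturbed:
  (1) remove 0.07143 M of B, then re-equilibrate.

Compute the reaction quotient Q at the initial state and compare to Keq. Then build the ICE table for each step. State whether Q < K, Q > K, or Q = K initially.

Q₀ = 430.6; Q > K (proceeds reverse)

Q₀ = 430.6 vs Keq = 1.06 ⇒ Q>K, reverse
Step 1:
                   L          B
  Initial    0.04455     0.3364
  Change      0.1441    -0.1441
  Equil       0.1886     0.1923
  solve Keq expr → x = -0.04803; check Q = 1.06
Then remove 0.07143 M of B.
Step 2:
                   L          B
  Initial     0.1886     0.1209
  Change    -0.03537    0.03537
  Equil       0.1533     0.1563
  solve Keq expr → x = 0.01179; check Q = 1.06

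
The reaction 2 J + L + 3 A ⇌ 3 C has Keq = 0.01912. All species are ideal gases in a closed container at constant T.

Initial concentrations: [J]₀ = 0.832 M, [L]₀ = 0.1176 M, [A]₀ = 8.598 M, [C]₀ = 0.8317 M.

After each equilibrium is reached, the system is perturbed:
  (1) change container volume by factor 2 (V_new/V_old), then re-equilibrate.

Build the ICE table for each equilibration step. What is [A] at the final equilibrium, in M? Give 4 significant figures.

[A]_eq = 4.393 M

Q₀ = 0.01112 vs Keq = 0.01912 ⇒ Q<K, forward
Step 1:
                    J           L           A           C
  init          0.832      0.1176       8.598      0.8317
  Δ          -0.04205    -0.02103    -0.06308     0.06308
  eq           0.7899     0.09657       8.535      0.8948
  solve Keq expr → x = 0.02103; check Q = 0.01912
Then change container volume by factor 2 (V_new/V_old).
Step 2:
                    J           L           A           C
  init          0.395     0.04829       4.267      0.4474
  Δ           0.08353     0.04176      0.1253     -0.1253
  eq           0.4785     0.09005       4.393      0.3221
  solve Keq expr → x = -0.04176; check Q = 0.01912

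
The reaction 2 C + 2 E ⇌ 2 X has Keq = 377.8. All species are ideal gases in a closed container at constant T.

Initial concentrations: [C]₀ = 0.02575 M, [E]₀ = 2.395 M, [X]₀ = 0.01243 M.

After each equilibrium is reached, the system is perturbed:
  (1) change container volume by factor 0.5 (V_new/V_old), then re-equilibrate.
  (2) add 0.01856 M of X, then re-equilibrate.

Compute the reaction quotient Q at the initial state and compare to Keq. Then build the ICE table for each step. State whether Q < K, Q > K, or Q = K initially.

Q₀ = 0.04062; Q < K (proceeds forward)

Q₀ = 0.04062 vs Keq = 377.8 ⇒ Q<K, forward
Step 1:
                    C           E           X
  Initial     0.02575       2.395     0.01243
  Change     -0.02494    -0.02494     0.02494
  Equil    8.1118e-04        2.37     0.03737
  solve Keq expr → x = 0.01247; check Q = 377.8
Then change container volume by factor 0.5 (V_new/V_old).
Step 2:
                    C           E           X
  Initial    0.001622        4.74     0.07474
  Change  -8.0234e-04 -8.0234e-04  8.0234e-04
  Equil    8.2003e-04       4.739     0.07554
  solve Keq expr → x = 4.0117e-04; check Q = 377.8
Then add 0.01856 M of X.
Step 3:
                    C           E           X
  Initial  8.2003e-04       4.739      0.0941
  Change   1.9927e-04  1.9927e-04 -1.9927e-04
  Equil      0.001019        4.74      0.0939
  solve Keq expr → x = -9.9637e-05; check Q = 377.8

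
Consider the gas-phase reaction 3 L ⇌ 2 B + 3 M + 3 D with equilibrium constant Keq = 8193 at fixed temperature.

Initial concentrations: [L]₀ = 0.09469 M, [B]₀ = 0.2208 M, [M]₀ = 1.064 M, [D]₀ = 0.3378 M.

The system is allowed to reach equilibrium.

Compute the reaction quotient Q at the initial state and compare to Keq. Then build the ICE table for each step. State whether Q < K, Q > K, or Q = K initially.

Q₀ = 2.666 vs Keq = 8193 ⇒ Q<K, forward
Step 1:
                   L          B          M          D
  I          0.09469     0.2208      1.064     0.3378
  C         -0.08447    0.05631    0.08447    0.08447
  E          0.01022     0.2771      1.148     0.4223
  solve Keq expr → x = 0.02816; check Q = 8193

Q₀ = 2.666; Q < K (proceeds forward)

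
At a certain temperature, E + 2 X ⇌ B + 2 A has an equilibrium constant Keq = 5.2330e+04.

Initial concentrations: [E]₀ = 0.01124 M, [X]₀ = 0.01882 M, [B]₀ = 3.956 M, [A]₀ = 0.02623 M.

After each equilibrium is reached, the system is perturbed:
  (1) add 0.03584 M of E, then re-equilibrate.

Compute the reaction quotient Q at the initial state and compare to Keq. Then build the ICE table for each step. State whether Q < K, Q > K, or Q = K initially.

Q₀ = 683.7 vs Keq = 5.2330e+04 ⇒ Q<K, forward
Step 1:
                    E           X           B           A
  Initial     0.01124     0.01882       3.956     0.02623
  Change    -0.006806    -0.01361    0.006806     0.01361
  Equil      0.004434    0.005207       3.963     0.03984
  solve Keq expr → x = 0.006806; check Q = 5.2330e+04
Then add 0.03584 M of E.
Step 2:
                    E           X           B           A
  Initial     0.04027    0.005207       3.963     0.03984
  Change    -0.001648   -0.003297    0.001648    0.003297
  Equil       0.03863    0.001911       3.964     0.04314
  solve Keq expr → x = 0.001648; check Q = 5.2330e+04

Q₀ = 683.7; Q < K (proceeds forward)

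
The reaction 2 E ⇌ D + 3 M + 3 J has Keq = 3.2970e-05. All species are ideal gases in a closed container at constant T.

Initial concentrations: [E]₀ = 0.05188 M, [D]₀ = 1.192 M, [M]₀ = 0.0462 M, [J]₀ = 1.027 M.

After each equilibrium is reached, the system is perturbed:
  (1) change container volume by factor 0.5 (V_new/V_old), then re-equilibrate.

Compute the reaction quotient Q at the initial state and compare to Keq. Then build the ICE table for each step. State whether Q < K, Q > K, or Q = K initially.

Q₀ = 0.04731 vs Keq = 3.2970e-05 ⇒ Q>K, reverse
Step 1:
                   E          D          M          J
  Initial    0.05188      1.192     0.0462      1.027
  Change     0.02703   -0.01351   -0.04054   -0.04054
  Equil      0.07891      1.178   0.005661     0.9865
  solve Keq expr → x = -0.01351; check Q = 3.2970e-05
Then change container volume by factor 0.5 (V_new/V_old).
Step 2:
                   E          D          M          J
  Initial     0.1578      2.357    0.01132      1.973
  Change    0.005109  -0.002555  -0.007664  -0.007664
  Equil       0.1629      2.354   0.003659      1.965
  solve Keq expr → x = -0.002555; check Q = 3.2970e-05

Q₀ = 0.04731; Q > K (proceeds reverse)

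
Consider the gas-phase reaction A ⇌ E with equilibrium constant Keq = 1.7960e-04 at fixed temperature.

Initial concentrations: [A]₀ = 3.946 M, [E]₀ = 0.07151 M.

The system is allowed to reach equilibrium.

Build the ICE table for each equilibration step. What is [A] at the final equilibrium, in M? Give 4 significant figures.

Q₀ = 0.01812 vs Keq = 1.7960e-04 ⇒ Q>K, reverse
Step 1:
                  A         E
  I           3.946   0.07151
  C         0.07079  -0.07079
  E           4.017 7.2142e-04
  solve Keq expr → x = -0.07079; check Q = 1.7960e-04

[A]_eq = 4.017 M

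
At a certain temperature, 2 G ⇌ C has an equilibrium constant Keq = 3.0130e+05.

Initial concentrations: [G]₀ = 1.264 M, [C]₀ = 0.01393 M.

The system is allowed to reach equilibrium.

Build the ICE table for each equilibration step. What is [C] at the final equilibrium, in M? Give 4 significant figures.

[C]_eq = 0.6452 M

Q₀ = 0.008719 vs Keq = 3.0130e+05 ⇒ Q<K, forward
Step 1:
                    G           C
  I             1.264     0.01393
  C            -1.263      0.6313
  E          0.001463      0.6452
  solve Keq expr → x = 0.6313; check Q = 3.0130e+05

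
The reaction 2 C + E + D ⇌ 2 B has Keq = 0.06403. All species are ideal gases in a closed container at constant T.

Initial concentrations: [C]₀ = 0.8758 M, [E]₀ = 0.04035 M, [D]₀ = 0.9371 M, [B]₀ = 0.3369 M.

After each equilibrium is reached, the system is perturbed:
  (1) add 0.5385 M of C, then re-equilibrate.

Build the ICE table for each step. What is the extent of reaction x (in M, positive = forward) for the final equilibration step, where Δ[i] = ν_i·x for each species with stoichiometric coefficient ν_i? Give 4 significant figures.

x = 0.01934 M

Q₀ = 3.913 vs Keq = 0.06403 ⇒ Q>K, reverse
Step 1:
                  C         E         D         B
  Initial    0.8758   0.04035    0.9371    0.3369
  Change     0.2253    0.1126    0.1126   -0.2253
  Equil       1.101     0.153      1.05    0.1116
  solve Keq expr → x = -0.1126; check Q = 0.06403
Then add 0.5385 M of C.
Step 2:
                  C         E         D         B
  Initial      1.64     0.153      1.05    0.1116
  Change   -0.03867  -0.01934  -0.01934   0.03867
  Equil       1.601    0.1336      1.03    0.1503
  solve Keq expr → x = 0.01934; check Q = 0.06403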